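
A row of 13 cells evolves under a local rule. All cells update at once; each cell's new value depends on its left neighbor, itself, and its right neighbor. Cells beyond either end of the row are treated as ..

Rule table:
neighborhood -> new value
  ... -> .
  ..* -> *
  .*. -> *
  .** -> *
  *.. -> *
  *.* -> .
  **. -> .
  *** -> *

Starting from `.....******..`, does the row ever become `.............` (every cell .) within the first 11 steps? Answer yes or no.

....******.*.
...******..**
..******.***.
.******..**.*
******.***..*
*****..**.***
****.***..**.
***..**.***.*
**.***..**..*
*..**.***.***
****..**..**.
step 11 is ****..**..**., still not uniform .

no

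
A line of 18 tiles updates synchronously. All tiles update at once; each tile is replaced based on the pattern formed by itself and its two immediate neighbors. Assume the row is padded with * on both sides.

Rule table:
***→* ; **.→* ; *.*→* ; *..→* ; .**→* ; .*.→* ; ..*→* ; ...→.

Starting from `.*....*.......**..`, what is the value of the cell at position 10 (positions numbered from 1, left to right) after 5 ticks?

***..***.....*****
*********...******
**********.*******
******************
******************
position 10 holds *

*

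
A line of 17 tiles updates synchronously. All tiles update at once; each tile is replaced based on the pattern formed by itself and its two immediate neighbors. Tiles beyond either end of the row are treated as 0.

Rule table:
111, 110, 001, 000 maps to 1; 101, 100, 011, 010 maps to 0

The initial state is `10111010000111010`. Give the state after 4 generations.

10101110010000110

generation 1: 00011000111011000
generation 2: 11101011011001011
generation 3: 01100001001010001
generation 4: 10101110010000110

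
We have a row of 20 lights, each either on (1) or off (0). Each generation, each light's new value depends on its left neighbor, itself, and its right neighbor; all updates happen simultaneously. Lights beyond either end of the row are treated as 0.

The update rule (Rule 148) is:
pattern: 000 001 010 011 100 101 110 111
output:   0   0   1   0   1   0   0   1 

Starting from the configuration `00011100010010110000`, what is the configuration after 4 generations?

00001100110000110011

generation 1: 00001010011010001000
generation 2: 00001011000011001100
generation 3: 00001000100000100010
generation 4: 00001100110000110011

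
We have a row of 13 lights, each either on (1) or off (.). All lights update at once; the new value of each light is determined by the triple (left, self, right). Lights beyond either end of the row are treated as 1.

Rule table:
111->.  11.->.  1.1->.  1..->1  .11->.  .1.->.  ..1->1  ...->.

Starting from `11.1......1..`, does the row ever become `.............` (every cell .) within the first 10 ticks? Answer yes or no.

no

....1....1.11
1..1.1..1....
.11...11.1..1
...1.1....11.
1.1...1..1...
...1.1.11.1.1
1.1..........
...1........1
1.1.1......1.
.....1....1..
tick 10 is .....1....1.., still not uniform .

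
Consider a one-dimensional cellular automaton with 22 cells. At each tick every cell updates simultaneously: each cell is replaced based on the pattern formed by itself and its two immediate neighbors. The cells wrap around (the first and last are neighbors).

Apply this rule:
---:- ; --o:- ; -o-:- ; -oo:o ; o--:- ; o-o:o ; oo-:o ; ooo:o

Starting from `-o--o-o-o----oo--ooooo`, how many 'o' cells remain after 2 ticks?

o----o-o-----oo--ooooo
o-----o------oo--ooooo
count of o: 9

9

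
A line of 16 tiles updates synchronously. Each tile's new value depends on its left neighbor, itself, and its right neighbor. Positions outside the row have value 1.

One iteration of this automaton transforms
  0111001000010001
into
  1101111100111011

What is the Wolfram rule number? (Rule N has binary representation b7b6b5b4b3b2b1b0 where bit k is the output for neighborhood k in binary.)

126

position 2: 111 → 0  (bit 7 = 0)
position 3: 110 → 1  (bit 6 = 1)
position 0: 101 → 1  (bit 5 = 1)
position 4: 100 → 1  (bit 4 = 1)
position 1: 011 → 1  (bit 3 = 1)
position 6: 010 → 1  (bit 2 = 1)
position 5: 001 → 1  (bit 1 = 1)
position 8: 000 → 0  (bit 0 = 0)
bits b7..b0 = 01111110 = 126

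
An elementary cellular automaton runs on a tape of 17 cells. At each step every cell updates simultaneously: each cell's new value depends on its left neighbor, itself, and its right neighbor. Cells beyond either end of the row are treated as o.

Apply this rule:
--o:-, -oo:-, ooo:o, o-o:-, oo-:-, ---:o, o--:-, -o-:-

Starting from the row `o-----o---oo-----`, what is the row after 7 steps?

-oooooooooo----o-

step 1: --ooo---o----ooo-
step 2: ---o--o---oo--o--
step 3: -o------o--------
step 4: ---oooo---oooooo-
step 5: -o--oo--o--oooo--
step 6: ------------oo---
step 7: -oooooooooo----o-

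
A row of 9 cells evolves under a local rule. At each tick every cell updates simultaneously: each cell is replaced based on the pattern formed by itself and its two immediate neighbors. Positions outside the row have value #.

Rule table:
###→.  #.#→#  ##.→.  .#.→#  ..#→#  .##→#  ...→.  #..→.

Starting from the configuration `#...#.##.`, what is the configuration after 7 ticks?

...####.#
..##...##
.##...##.
##...##.#
....##.##
...##.##.
..##.##.#

..##.##.#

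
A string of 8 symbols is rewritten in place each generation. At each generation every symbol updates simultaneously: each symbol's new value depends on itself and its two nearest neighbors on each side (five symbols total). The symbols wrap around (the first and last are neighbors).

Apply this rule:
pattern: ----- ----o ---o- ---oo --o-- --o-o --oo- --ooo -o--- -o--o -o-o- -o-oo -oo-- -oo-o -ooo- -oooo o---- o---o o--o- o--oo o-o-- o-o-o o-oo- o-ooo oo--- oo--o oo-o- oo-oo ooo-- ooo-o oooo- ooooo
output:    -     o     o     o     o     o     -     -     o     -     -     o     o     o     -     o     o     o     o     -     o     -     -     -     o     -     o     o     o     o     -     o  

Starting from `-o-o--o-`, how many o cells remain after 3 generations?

5

oo-o-oo-
-oo-o-oo
o-oo-o-o
count of o: 5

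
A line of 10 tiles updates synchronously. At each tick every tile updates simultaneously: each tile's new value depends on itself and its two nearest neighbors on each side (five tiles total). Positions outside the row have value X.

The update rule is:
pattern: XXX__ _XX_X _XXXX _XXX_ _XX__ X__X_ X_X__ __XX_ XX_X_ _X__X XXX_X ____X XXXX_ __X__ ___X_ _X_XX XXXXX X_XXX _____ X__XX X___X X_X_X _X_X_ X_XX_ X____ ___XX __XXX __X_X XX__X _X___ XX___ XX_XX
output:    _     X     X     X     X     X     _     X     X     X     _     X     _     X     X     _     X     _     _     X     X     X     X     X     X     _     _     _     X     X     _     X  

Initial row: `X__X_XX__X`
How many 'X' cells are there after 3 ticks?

6

_XX__XXXX_
XXXXX_X__X
XXX__X_XX_
count of X: 6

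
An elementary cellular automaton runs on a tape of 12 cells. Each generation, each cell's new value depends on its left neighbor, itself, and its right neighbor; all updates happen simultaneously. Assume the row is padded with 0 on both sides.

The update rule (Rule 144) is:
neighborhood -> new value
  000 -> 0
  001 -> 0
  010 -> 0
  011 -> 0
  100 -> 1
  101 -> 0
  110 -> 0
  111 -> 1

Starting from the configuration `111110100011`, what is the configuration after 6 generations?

011100010000
001010001000
000001000100
000000100010
000000010001
000000001000

000000001000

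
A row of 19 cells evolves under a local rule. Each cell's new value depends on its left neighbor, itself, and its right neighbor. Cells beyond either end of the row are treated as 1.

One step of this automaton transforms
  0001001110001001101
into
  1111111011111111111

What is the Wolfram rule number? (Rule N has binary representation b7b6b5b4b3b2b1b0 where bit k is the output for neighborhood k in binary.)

position 7: 111 → 0  (bit 7 = 0)
position 8: 110 → 1  (bit 6 = 1)
position 17: 101 → 1  (bit 5 = 1)
position 0: 100 → 1  (bit 4 = 1)
position 6: 011 → 1  (bit 3 = 1)
position 3: 010 → 1  (bit 2 = 1)
position 2: 001 → 1  (bit 1 = 1)
position 1: 000 → 1  (bit 0 = 1)
bits b7..b0 = 01111111 = 127

127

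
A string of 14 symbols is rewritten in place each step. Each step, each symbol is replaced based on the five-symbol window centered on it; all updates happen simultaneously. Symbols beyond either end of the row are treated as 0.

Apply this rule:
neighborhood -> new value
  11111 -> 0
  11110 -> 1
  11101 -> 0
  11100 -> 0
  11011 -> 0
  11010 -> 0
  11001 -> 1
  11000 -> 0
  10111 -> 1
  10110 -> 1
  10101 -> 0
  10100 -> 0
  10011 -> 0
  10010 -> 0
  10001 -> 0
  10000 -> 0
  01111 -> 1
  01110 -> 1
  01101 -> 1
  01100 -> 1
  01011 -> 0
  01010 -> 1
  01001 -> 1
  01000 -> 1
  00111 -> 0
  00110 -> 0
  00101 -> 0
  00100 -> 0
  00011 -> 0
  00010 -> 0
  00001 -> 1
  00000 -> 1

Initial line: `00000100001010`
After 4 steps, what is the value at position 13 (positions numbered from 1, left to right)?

0

step 1: 11110010100101
step 2: 01101001010010
step 3: 00100100101001
step 4: 10010010010100
position 13 holds 0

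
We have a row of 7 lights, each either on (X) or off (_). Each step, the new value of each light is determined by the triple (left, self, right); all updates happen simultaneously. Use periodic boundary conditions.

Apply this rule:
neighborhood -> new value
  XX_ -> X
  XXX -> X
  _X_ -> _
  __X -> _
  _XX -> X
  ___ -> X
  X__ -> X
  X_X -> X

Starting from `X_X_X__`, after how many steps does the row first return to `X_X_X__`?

7

step 1: _X_X_X_
step 2: __X_X_X
step 3: X__X_X_
step 4: _X__X_X
step 5: X_X__X_
step 6: _X_X__X
step 7: X_X_X__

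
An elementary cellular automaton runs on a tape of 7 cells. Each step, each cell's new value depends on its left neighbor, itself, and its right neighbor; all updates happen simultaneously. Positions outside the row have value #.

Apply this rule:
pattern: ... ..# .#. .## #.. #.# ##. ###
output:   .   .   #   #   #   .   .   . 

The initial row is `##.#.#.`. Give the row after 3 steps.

...#.#.
#..#.#.
.#.#.#.

.#.#.#.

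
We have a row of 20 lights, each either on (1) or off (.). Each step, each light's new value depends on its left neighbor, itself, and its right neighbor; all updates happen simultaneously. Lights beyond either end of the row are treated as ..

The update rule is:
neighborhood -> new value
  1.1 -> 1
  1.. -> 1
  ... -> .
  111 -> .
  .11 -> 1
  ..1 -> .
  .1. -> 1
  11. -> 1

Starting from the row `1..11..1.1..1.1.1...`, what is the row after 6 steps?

11.111.1111.111111..
1111.111..111....11.
1..111.11.1.11...111
11.1.1111111111..1.1
111111........11.111
1....11.......1111.1

1....11.......1111.1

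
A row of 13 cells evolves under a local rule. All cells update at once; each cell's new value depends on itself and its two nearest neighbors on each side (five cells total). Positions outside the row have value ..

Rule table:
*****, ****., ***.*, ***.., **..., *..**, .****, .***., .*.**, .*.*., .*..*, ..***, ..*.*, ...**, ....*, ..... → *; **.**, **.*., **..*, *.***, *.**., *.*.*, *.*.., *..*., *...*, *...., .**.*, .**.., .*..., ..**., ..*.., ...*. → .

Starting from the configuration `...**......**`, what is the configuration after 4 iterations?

***....******

iteration 1: ***..*.****..
iteration 2: ***..**.****.
iteration 3: ***.*....****
iteration 4: ***....******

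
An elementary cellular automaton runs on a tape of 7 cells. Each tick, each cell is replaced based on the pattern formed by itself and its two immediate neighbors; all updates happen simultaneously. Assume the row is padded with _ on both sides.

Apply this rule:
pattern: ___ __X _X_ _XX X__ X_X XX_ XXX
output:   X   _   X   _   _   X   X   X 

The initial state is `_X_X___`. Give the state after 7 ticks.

tick 1: _XXX_XX
tick 2: __XXX_X
tick 3: X__XXXX
tick 4: X___XXX
tick 5: X_X__XX
tick 6: XXX___X
tick 7: _XX_X_X

_XX_X_X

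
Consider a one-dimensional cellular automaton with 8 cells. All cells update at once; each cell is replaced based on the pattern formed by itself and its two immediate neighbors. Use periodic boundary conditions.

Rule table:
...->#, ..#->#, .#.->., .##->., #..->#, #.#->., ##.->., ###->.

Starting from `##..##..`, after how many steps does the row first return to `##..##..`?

2

..##..##
##..##..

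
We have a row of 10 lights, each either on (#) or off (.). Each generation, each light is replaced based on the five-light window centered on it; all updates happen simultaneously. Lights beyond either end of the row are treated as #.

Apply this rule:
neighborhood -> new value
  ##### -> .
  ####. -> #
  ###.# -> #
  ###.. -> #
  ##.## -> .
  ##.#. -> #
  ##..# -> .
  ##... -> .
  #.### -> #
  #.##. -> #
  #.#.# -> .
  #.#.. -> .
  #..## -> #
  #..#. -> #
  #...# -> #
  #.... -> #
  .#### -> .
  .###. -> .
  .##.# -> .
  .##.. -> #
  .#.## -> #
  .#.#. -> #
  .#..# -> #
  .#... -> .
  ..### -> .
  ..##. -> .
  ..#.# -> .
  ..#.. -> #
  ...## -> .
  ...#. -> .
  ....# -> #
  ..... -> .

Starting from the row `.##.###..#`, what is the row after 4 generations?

##.#.#.##.

.#..#.#.#.
#.##.#.#.#
#.#.#.#.##
##.#.#.##.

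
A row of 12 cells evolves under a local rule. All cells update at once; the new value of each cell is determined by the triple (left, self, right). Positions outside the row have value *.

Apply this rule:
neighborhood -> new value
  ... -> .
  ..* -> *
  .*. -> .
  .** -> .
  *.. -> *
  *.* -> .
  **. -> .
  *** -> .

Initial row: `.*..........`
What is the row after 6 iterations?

...*.*..*..*

..*........*
**.*......*.
....*....*..
*..*.*..*.**
.**...**....
...*.*..*..*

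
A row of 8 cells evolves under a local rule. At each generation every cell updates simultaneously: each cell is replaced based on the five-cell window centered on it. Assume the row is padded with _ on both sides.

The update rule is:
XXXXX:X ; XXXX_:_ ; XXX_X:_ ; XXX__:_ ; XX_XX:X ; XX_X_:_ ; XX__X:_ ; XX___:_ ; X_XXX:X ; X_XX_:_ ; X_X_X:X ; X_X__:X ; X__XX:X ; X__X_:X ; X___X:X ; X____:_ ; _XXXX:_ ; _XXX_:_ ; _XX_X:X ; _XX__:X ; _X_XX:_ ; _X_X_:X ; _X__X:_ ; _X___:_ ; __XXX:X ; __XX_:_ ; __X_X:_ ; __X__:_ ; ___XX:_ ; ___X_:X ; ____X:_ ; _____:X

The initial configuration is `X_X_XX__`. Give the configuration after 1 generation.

_XX__X__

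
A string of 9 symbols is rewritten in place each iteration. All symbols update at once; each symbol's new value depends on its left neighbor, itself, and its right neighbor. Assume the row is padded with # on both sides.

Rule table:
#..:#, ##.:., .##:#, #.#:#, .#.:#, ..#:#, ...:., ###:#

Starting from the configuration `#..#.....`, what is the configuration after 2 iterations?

iteration 1: .####...#
iteration 2: ####.#.##

####.#.##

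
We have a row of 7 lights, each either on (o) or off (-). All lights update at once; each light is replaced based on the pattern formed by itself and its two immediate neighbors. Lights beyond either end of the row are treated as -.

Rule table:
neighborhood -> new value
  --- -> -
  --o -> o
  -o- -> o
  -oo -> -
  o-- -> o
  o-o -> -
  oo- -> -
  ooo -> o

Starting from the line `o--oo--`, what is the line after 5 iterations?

iteration 1: ooo--o-
iteration 2: -o-oooo
iteration 3: oo--oo-
iteration 4: --oo--o
iteration 5: -o--ooo

-o--ooo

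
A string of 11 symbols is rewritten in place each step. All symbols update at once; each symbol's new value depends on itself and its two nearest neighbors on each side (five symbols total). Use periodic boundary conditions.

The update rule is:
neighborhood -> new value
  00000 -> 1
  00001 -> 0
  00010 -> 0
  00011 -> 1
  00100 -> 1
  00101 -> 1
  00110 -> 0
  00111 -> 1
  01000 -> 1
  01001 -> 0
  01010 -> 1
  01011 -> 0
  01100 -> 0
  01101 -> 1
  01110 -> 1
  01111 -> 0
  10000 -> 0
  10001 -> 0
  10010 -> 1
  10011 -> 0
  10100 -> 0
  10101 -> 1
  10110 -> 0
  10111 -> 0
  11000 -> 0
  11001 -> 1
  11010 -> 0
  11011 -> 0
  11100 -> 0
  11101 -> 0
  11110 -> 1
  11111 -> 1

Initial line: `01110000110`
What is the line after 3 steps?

00111001000

step 1: 01100001001
step 2: 00000001011
step 3: 00111001000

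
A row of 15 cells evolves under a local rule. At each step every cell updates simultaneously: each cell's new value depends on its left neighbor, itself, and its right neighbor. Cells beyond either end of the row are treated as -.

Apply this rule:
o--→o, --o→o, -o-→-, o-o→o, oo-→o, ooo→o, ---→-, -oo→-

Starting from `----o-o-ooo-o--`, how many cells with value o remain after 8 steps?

---o-o-o-ooo-o-
--o-o-o-o-ooo-o
-o-o-o-o-o-ooo-
o-o-o-o-o-o-ooo
-o-o-o-o-o-o-oo
o-o-o-o-o-o-o-o
-o-o-o-o-o-o-o-
o-o-o-o-o-o-o-o
count of o: 8

8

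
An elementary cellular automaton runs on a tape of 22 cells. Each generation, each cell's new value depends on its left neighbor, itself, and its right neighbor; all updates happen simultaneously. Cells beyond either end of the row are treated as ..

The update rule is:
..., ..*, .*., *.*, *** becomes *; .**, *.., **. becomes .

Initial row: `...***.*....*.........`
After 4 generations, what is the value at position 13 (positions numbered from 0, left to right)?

*

***.*.**.****.********
.*.***..*.**.*.******.
***.*..***..***.****..
.*.**.*.*..*.*.*.**..*
position 13 holds *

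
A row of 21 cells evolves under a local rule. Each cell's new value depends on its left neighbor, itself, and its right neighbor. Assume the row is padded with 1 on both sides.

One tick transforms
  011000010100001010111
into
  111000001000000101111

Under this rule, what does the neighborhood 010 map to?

0

At position 7 the neighborhood is 010; the next row has 0 there.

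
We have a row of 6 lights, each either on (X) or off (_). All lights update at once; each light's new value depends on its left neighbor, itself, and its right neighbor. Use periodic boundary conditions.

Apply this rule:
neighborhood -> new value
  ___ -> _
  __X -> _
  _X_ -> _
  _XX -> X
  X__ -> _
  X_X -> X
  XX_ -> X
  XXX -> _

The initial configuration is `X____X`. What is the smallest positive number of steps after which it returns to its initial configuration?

1

X____X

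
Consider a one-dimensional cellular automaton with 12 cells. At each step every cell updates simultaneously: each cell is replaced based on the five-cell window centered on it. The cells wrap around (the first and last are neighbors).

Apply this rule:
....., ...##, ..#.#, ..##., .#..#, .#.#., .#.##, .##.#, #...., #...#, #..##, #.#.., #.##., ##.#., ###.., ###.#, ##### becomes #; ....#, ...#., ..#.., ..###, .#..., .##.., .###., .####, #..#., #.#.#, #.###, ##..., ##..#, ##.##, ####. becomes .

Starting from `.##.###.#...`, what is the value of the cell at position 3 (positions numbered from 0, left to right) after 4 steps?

step 1: ###...###.#.
step 2: ..#.##..##.#
step 3: #.###..#####
step 4: #...#.#..##.
position 3 holds .

.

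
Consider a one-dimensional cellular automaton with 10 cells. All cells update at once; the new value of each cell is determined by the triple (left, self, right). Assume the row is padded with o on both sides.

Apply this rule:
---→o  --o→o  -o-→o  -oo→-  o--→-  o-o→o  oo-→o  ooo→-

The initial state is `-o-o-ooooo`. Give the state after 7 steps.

ooooo-----
----o-oooo
-ooooo----
o----o-ooo
o-ooooo---
oo----o-oo
-o-ooooo--

-o-ooooo--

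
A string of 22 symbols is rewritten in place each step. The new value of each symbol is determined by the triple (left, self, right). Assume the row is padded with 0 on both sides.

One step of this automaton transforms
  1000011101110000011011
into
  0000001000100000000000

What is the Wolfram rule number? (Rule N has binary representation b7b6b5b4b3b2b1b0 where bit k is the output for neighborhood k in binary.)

128

position 6: 111 → 1  (bit 7 = 1)
position 7: 110 → 0  (bit 6 = 0)
position 8: 101 → 0  (bit 5 = 0)
position 1: 100 → 0  (bit 4 = 0)
position 5: 011 → 0  (bit 3 = 0)
position 0: 010 → 0  (bit 2 = 0)
position 4: 001 → 0  (bit 1 = 0)
position 2: 000 → 0  (bit 0 = 0)
bits b7..b0 = 10000000 = 128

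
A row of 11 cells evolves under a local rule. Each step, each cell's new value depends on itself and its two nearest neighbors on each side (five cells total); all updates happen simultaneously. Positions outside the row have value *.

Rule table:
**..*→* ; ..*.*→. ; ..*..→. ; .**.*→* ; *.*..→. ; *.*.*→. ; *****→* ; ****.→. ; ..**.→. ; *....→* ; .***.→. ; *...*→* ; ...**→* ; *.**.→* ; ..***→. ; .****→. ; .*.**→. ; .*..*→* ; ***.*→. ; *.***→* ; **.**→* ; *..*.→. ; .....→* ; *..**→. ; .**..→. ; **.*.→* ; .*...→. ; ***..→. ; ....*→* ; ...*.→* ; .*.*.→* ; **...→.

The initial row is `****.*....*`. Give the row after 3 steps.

step 1: **..*..***.
step 2: ..*..*....*
step 3: *..*...***.

*..*...***.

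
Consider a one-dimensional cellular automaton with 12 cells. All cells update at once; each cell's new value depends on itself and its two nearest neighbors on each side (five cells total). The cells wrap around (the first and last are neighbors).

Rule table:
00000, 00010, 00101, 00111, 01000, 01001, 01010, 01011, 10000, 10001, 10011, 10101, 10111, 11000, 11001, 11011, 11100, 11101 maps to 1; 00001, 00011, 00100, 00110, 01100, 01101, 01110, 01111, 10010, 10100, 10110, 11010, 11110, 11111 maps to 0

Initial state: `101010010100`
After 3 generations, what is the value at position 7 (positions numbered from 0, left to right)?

1

111101011010
100101100011
110110011010
position 7 holds 1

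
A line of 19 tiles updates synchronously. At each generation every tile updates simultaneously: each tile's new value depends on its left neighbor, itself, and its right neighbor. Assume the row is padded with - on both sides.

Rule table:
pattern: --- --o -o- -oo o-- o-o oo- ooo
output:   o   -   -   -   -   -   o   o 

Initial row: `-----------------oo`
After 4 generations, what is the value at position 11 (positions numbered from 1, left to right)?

oooooooooooooooo--o
-ooooooooooooooo---
--oooooooooooooo-oo
o--ooooooooooooo--o
position 11 holds o

o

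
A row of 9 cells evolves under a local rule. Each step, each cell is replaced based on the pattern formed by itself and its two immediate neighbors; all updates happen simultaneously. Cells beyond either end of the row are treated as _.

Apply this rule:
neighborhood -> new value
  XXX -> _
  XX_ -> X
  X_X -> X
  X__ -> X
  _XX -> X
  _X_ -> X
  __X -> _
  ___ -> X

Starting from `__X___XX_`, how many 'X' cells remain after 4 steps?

7

X_XXX_XXX
XXX_XXX_X
X_XXX_XXX  (repeats step 1; period 2)
step 4: XXX_XXX_X
count of X: 7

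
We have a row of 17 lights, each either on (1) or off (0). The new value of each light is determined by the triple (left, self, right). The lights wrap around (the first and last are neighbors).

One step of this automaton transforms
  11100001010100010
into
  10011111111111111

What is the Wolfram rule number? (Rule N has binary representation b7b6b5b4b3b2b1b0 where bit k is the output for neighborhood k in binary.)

63

position 1: 111 → 0  (bit 7 = 0)
position 2: 110 → 0  (bit 6 = 0)
position 8: 101 → 1  (bit 5 = 1)
position 3: 100 → 1  (bit 4 = 1)
position 0: 011 → 1  (bit 3 = 1)
position 7: 010 → 1  (bit 2 = 1)
position 6: 001 → 1  (bit 1 = 1)
position 4: 000 → 1  (bit 0 = 1)
bits b7..b0 = 00111111 = 63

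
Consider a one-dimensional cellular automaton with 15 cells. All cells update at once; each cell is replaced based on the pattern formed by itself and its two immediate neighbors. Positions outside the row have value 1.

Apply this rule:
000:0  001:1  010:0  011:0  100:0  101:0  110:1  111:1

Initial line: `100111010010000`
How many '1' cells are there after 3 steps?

4

step 1: 101011000100001
step 2: 100001001000010
step 3: 100010010000100
count of 1: 4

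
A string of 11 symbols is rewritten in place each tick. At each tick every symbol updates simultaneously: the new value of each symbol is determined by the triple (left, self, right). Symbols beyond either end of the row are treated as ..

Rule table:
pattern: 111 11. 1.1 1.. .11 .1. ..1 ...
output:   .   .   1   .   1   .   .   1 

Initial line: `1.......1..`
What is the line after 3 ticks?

tick 1: ..11111...1
tick 2: 1.1.....1..
tick 3: .1..111...1

.1..111...1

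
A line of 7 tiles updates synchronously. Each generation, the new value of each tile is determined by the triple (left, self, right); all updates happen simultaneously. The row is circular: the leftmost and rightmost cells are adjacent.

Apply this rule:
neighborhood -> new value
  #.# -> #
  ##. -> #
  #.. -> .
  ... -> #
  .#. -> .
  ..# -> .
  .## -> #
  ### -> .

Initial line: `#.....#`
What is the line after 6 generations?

.##.##.

#.###.#
###.###
..###..
#.#.#.#
##.#.##
.##.##.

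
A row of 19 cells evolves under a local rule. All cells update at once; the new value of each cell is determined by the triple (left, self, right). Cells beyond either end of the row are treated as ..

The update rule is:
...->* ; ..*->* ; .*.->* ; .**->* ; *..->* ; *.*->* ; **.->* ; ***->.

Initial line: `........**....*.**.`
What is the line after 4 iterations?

*.................*

*******************
*.................*
*******************  (repeats iteration 1; period 2)
iteration 4: *.................*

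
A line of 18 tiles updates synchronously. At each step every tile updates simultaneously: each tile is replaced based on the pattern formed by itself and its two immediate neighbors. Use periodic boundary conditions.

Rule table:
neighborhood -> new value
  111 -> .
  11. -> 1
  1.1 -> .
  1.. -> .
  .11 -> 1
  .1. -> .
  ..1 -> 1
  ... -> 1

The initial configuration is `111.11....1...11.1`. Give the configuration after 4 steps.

1.11.1.111111...11

step 1: ..1.11.111..1111.1
step 2: .1..11.1.1.11..1..
step 3: 1..111.....11.1..1
step 4: 1.11.1.111111...11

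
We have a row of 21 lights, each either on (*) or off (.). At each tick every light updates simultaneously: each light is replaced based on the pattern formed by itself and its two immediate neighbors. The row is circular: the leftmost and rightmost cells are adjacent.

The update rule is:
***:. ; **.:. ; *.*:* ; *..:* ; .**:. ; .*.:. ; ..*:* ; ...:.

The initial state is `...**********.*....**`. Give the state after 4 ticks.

.*.*.*....*.*.*.**.**

*.*..........*.*..*..
.*.*........*.*.**.**
*.*.*......*.*.*..*..
.*.*.*....*.*.*.**.**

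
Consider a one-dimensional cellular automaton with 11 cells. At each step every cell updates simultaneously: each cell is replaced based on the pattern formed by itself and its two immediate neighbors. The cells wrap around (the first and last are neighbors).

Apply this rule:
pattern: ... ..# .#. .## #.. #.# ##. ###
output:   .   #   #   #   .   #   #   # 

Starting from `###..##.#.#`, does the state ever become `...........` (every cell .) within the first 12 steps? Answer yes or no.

step 1: ###.#######
step 2: ###########
step 3: ###########  (fixed point — unchanged through step 12)
step 12 is ###########, still not uniform .

no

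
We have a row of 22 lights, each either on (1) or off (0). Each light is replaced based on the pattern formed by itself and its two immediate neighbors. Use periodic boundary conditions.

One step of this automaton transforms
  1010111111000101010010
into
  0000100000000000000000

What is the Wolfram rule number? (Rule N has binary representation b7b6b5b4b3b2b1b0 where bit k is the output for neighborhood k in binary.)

position 5: 111 → 0  (bit 7 = 0)
position 9: 110 → 0  (bit 6 = 0)
position 1: 101 → 0  (bit 5 = 0)
position 10: 100 → 0  (bit 4 = 0)
position 4: 011 → 1  (bit 3 = 1)
position 0: 010 → 0  (bit 2 = 0)
position 12: 001 → 0  (bit 1 = 0)
position 11: 000 → 0  (bit 0 = 0)
bits b7..b0 = 00001000 = 8

8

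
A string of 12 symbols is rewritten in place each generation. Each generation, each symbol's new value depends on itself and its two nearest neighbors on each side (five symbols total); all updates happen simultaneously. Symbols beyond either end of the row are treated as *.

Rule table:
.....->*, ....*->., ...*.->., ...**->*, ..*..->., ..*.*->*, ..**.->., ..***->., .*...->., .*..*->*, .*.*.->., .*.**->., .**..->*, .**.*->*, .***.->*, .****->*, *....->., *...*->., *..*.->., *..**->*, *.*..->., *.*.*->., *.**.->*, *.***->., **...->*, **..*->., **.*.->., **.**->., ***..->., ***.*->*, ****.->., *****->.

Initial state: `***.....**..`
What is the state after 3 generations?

generation 1: ...*.*.*.*.*
generation 2: *..*........
generation 3: ......****.*

......****.*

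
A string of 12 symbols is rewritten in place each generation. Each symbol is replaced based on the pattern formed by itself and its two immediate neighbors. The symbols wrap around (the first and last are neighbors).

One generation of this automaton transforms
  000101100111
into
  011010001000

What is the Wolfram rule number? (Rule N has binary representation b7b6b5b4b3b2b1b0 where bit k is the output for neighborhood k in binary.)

position 10: 111 → 0  (bit 7 = 0)
position 6: 110 → 0  (bit 6 = 0)
position 4: 101 → 1  (bit 5 = 1)
position 0: 100 → 0  (bit 4 = 0)
position 5: 011 → 0  (bit 3 = 0)
position 3: 010 → 0  (bit 2 = 0)
position 2: 001 → 1  (bit 1 = 1)
position 1: 000 → 1  (bit 0 = 1)
bits b7..b0 = 00100011 = 35

35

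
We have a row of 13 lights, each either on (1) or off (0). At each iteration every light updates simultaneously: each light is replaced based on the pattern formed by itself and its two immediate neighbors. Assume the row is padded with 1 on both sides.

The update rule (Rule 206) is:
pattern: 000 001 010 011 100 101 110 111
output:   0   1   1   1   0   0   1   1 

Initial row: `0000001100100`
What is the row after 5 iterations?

0111111101101

0000011101101
0000111101101
0001111101101
0011111101101
0111111101101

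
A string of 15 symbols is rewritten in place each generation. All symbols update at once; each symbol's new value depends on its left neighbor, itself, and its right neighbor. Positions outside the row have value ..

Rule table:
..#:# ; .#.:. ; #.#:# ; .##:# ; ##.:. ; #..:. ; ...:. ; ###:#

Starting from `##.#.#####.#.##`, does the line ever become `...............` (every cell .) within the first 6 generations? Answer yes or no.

#.#.#####.#.##.
.#.#####.#.##..
#.#####.#.##...
.#####.#.##....
#####.#.##.....
####.#.##......
generation 6 is ####.#.##......, still not uniform .

no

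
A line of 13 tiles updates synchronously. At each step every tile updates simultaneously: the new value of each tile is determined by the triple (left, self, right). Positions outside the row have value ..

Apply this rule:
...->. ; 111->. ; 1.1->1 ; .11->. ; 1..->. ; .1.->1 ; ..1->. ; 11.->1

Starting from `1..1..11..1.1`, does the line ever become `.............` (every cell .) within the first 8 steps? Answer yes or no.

step 1: 1..1...1..111
step 2: 1..1...1....1
step 3: 1..1...1....1  (fixed point — unchanged through step 8)
step 8 is 1..1...1....1, still not uniform .

no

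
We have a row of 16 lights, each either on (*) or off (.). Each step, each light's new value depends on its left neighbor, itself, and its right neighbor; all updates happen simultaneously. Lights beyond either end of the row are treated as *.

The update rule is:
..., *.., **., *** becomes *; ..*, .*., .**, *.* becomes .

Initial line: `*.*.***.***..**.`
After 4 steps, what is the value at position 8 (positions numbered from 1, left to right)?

.

*....**..***..*.
****..**..***...
*****..**..****.
******..**..***.
position 8 holds .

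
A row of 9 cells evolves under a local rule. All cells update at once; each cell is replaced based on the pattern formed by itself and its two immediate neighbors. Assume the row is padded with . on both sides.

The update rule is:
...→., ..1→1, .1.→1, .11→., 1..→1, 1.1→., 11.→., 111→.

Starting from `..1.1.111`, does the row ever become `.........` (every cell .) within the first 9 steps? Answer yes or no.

.11.1....
1...11...
11.1..1..
...11111.
..1.....1
.111...11
1...1.1..
11.11.11.
........1
step 9 is ........1, still not uniform .

no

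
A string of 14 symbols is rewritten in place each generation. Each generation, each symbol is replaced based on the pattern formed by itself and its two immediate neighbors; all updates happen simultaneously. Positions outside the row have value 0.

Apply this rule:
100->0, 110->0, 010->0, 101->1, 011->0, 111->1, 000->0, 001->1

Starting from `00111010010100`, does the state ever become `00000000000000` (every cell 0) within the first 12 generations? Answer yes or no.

01010100101000
10101001010000
01010010100000
10100101000000
01001010000000
10010100000000
00101000000000
01010000000000
10100000000000
01000000000000
10000000000000
00000000000000
all cells are 0 at generation 12

yes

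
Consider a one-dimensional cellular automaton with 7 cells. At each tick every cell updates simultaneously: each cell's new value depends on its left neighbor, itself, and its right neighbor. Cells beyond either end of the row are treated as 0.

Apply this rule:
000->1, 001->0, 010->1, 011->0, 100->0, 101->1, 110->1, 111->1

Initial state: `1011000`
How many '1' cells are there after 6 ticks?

1101011
0111101
0011111
1001111
1000111
1010011
count of 1: 4

4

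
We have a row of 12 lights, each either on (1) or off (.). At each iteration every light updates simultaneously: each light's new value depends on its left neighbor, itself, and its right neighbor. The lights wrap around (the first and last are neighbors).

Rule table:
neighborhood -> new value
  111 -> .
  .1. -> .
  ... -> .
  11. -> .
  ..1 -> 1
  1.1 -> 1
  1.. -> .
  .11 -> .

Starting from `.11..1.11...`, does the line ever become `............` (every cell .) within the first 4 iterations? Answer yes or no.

no

1...1.1.....
...1.1.....1
..1.1.....1.
.1.1.....1..
iteration 4 is .1.1.....1.., still not uniform .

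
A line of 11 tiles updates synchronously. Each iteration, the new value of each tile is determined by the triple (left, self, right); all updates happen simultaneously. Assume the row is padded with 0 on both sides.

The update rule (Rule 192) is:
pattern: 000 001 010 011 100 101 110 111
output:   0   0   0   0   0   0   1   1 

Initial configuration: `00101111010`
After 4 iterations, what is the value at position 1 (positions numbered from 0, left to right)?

00000111000
00000011000
00000001000
00000000000
position 1 holds 0

0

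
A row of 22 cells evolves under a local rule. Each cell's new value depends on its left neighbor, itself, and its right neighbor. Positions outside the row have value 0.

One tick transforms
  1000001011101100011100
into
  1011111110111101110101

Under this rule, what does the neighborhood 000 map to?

1

At position 2 the neighborhood is 000; the next row has 1 there.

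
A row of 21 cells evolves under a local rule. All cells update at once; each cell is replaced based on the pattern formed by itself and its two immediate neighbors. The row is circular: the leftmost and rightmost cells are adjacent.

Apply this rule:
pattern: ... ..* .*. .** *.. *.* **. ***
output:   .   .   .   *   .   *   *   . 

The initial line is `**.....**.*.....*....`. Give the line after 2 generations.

generation 1: **.....***...........
generation 2: **.....*.*...........

**.....*.*...........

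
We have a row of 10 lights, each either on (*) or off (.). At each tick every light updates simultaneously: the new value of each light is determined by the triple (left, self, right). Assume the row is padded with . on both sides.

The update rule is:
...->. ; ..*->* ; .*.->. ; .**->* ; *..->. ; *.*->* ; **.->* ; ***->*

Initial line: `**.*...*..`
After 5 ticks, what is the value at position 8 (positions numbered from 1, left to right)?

.

tick 1: ***...*...
tick 2: ***..*....
tick 3: ***.*.....
tick 4: ****......
tick 5: ****......
position 8 holds .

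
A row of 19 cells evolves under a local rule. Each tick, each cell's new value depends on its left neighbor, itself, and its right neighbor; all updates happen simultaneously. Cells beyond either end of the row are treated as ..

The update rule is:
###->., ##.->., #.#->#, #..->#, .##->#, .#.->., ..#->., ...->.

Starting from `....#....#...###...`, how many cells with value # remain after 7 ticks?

tick 1: .....#....#..#..#..
tick 2: ......#....#..#..#.
tick 3: .......#....#..#..#
tick 4: ........#....#..#..
tick 5: .........#....#..#.
tick 6: ..........#....#..#
tick 7: ...........#....#..
count of #: 2

2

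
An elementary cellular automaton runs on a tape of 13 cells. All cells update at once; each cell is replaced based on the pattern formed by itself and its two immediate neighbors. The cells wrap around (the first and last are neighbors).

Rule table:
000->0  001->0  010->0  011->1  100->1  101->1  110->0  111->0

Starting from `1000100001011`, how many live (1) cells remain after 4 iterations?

0100010000110
0010001000101
1001000100010
0100100010001
count of 1: 4

4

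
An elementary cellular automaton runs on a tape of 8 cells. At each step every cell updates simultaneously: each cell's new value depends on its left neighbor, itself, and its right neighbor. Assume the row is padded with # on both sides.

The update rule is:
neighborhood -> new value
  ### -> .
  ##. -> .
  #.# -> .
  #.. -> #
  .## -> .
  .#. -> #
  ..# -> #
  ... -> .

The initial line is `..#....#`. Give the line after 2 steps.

####..#.
....###.

....###.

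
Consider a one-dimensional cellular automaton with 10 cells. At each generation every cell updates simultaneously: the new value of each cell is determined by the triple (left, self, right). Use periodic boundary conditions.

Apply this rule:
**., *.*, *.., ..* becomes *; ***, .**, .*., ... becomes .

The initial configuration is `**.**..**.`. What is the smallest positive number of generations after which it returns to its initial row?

.**.***.**
*.**..**.*
**.***.**.
.**..**.**
*.***.**.*
**..**.**.
.***.**.**
*..**.**.*
***.**.**.
..**.**.**
**.**.**.*
.**.**.**.
*.**.**.**
**.**.**..
.**.**.***
*.**.**..*
**.**.***.
.**.**..**
*.**.***.*
**.**..**.

20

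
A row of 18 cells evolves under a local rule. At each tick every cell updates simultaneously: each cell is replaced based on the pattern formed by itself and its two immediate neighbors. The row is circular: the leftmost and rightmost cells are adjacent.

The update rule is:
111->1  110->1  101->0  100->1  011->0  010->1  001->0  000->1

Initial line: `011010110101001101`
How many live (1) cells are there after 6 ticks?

10

tick 1: 001010010101100101
tick 2: 101011010100110101
tick 3: 101001010110010100
tick 4: 101101010011010110
tick 5: 100101011001010010
tick 6: 110101001101011010
count of 1: 10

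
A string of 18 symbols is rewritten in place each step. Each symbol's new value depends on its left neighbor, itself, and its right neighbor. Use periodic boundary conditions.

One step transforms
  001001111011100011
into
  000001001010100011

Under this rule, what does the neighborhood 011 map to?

1

At position 5 the neighborhood is 011; the next row has 1 there.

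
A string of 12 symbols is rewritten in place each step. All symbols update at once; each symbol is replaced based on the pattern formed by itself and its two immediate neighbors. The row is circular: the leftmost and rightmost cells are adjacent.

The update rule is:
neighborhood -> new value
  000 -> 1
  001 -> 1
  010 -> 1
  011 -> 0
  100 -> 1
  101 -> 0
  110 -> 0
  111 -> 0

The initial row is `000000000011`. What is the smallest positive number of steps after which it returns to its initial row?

111111111100
000000000011

2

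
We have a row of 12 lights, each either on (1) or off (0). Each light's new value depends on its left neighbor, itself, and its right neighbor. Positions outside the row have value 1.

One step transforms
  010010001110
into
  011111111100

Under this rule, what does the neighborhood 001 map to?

At position 3 the neighborhood is 001; the next row has 1 there.

1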